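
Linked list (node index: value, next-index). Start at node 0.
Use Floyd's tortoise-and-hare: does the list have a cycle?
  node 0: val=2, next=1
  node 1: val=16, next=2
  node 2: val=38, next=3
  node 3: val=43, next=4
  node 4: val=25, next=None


Floyd's tortoise (slow, +1) and hare (fast, +2):
  init: slow=0, fast=0
  step 1: slow=1, fast=2
  step 2: slow=2, fast=4
  step 3: fast -> None, no cycle

Cycle: no


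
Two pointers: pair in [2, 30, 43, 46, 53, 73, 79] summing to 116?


lo=0(2)+hi=6(79)=81
lo=1(30)+hi=6(79)=109
lo=2(43)+hi=6(79)=122
lo=2(43)+hi=5(73)=116

Yes: 43+73=116


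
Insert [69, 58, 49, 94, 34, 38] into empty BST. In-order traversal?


Insert 69: root
Insert 58: L from 69
Insert 49: L from 69 -> L from 58
Insert 94: R from 69
Insert 34: L from 69 -> L from 58 -> L from 49
Insert 38: L from 69 -> L from 58 -> L from 49 -> R from 34

In-order: [34, 38, 49, 58, 69, 94]


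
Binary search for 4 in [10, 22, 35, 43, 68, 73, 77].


Step 1: lo=0, hi=6, mid=3, val=43
Step 2: lo=0, hi=2, mid=1, val=22
Step 3: lo=0, hi=0, mid=0, val=10

Not found


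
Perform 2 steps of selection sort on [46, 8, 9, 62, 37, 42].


Initial: [46, 8, 9, 62, 37, 42]
Step 1: min=8 at 1
  Swap: [8, 46, 9, 62, 37, 42]
Step 2: min=9 at 2
  Swap: [8, 9, 46, 62, 37, 42]

After 2 steps: [8, 9, 46, 62, 37, 42]


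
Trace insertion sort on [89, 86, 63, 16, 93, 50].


Initial: [89, 86, 63, 16, 93, 50]
Insert 86: [86, 89, 63, 16, 93, 50]
Insert 63: [63, 86, 89, 16, 93, 50]
Insert 16: [16, 63, 86, 89, 93, 50]
Insert 93: [16, 63, 86, 89, 93, 50]
Insert 50: [16, 50, 63, 86, 89, 93]

Sorted: [16, 50, 63, 86, 89, 93]


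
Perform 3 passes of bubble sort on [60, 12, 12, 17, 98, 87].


Initial: [60, 12, 12, 17, 98, 87]
Pass 1: [12, 12, 17, 60, 87, 98] (4 swaps)
Pass 2: [12, 12, 17, 60, 87, 98] (0 swaps)
Pass 3: [12, 12, 17, 60, 87, 98] (0 swaps)

After 3 passes: [12, 12, 17, 60, 87, 98]


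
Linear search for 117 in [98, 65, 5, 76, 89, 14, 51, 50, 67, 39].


i=0: 98!=117
i=1: 65!=117
i=2: 5!=117
i=3: 76!=117
i=4: 89!=117
i=5: 14!=117
i=6: 51!=117
i=7: 50!=117
i=8: 67!=117
i=9: 39!=117

Not found, 10 comps


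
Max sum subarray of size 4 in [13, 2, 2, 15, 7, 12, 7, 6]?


[0:4]: 32
[1:5]: 26
[2:6]: 36
[3:7]: 41
[4:8]: 32

Max: 41 at [3:7]


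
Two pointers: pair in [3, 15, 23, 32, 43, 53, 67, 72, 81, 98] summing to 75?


lo=0(3)+hi=9(98)=101
lo=0(3)+hi=8(81)=84
lo=0(3)+hi=7(72)=75

Yes: 3+72=75


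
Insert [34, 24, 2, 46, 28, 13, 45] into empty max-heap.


Insert 34: [34]
Insert 24: [34, 24]
Insert 2: [34, 24, 2]
Insert 46: [46, 34, 2, 24]
Insert 28: [46, 34, 2, 24, 28]
Insert 13: [46, 34, 13, 24, 28, 2]
Insert 45: [46, 34, 45, 24, 28, 2, 13]

Final heap: [46, 34, 45, 24, 28, 2, 13]


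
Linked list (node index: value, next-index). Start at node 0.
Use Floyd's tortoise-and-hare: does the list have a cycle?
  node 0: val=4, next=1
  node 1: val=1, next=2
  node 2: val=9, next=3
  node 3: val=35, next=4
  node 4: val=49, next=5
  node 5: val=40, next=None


Floyd's tortoise (slow, +1) and hare (fast, +2):
  init: slow=0, fast=0
  step 1: slow=1, fast=2
  step 2: slow=2, fast=4
  step 3: fast 4->5->None, no cycle

Cycle: no


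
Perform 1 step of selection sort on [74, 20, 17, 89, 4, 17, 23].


Initial: [74, 20, 17, 89, 4, 17, 23]
Step 1: min=4 at 4
  Swap: [4, 20, 17, 89, 74, 17, 23]

After 1 step: [4, 20, 17, 89, 74, 17, 23]


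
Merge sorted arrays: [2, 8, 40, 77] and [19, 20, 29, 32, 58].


Take 2 from A
Take 8 from A
Take 19 from B
Take 20 from B
Take 29 from B
Take 32 from B
Take 40 from A
Take 58 from B

Merged: [2, 8, 19, 20, 29, 32, 40, 58, 77]


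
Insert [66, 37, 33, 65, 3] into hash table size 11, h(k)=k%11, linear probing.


Insert 66: h=0 -> slot 0
Insert 37: h=4 -> slot 4
Insert 33: h=0, 1 probes -> slot 1
Insert 65: h=10 -> slot 10
Insert 3: h=3 -> slot 3

Table: [66, 33, None, 3, 37, None, None, None, None, None, 65]


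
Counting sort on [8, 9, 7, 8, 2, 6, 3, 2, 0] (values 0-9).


Input: [8, 9, 7, 8, 2, 6, 3, 2, 0]
Counts: [1, 0, 2, 1, 0, 0, 1, 1, 2, 1]

Sorted: [0, 2, 2, 3, 6, 7, 8, 8, 9]


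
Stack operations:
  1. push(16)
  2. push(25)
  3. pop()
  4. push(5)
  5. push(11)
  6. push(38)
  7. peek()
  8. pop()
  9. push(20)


push(16) -> [16]
push(25) -> [16, 25]
pop()->25, [16]
push(5) -> [16, 5]
push(11) -> [16, 5, 11]
push(38) -> [16, 5, 11, 38]
peek()->38
pop()->38, [16, 5, 11]
push(20) -> [16, 5, 11, 20]

Final stack: [16, 5, 11, 20]


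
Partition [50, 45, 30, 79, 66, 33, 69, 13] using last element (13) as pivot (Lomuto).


Pivot: 13
Place pivot at 0: [13, 45, 30, 79, 66, 33, 69, 50]

Partitioned: [13, 45, 30, 79, 66, 33, 69, 50]


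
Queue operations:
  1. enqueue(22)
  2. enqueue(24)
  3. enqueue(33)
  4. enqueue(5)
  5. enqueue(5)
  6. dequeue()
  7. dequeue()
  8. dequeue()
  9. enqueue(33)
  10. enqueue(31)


enqueue(22) -> [22]
enqueue(24) -> [22, 24]
enqueue(33) -> [22, 24, 33]
enqueue(5) -> [22, 24, 33, 5]
enqueue(5) -> [22, 24, 33, 5, 5]
dequeue()->22, [24, 33, 5, 5]
dequeue()->24, [33, 5, 5]
dequeue()->33, [5, 5]
enqueue(33) -> [5, 5, 33]
enqueue(31) -> [5, 5, 33, 31]

Final queue: [5, 5, 33, 31]


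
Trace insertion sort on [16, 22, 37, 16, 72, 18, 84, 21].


Initial: [16, 22, 37, 16, 72, 18, 84, 21]
Insert 22: [16, 22, 37, 16, 72, 18, 84, 21]
Insert 37: [16, 22, 37, 16, 72, 18, 84, 21]
Insert 16: [16, 16, 22, 37, 72, 18, 84, 21]
Insert 72: [16, 16, 22, 37, 72, 18, 84, 21]
Insert 18: [16, 16, 18, 22, 37, 72, 84, 21]
Insert 84: [16, 16, 18, 22, 37, 72, 84, 21]
Insert 21: [16, 16, 18, 21, 22, 37, 72, 84]

Sorted: [16, 16, 18, 21, 22, 37, 72, 84]


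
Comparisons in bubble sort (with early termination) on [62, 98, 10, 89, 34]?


Algorithm: bubble sort (with early termination)
Input: [62, 98, 10, 89, 34]
Sorted: [10, 34, 62, 89, 98]

10


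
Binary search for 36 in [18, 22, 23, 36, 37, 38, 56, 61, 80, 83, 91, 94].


Step 1: lo=0, hi=11, mid=5, val=38
Step 2: lo=0, hi=4, mid=2, val=23
Step 3: lo=3, hi=4, mid=3, val=36

Found at index 3


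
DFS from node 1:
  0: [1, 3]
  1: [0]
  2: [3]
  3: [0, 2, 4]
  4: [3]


Visit 1, push [0]
Visit 0, push [3]
Visit 3, push [4, 2]
Visit 2, push []
Visit 4, push []

DFS order: [1, 0, 3, 2, 4]


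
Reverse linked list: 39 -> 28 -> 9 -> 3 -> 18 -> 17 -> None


Step 1: curr=39, set curr.next=prev(None) | reversed so far: 39
Step 2: curr=28, set curr.next=prev(39) | reversed so far: 28 -> 39
Step 3: curr=9, set curr.next=prev(28) | reversed so far: 9 -> 28 -> 39
Step 4: curr=3, set curr.next=prev(9) | reversed so far: 3 -> 9 -> 28 -> 39
Step 5: curr=18, set curr.next=prev(3) | reversed so far: 18 -> 3 -> 9 -> 28 -> 39
Step 6: curr=17, set curr.next=prev(18) | reversed so far: 17 -> 18 -> 3 -> 9 -> 28 -> 39

17 -> 18 -> 3 -> 9 -> 28 -> 39 -> None


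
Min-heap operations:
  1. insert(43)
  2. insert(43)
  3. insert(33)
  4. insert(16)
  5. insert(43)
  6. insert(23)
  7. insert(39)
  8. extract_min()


insert(43) -> [43]
insert(43) -> [43, 43]
insert(33) -> [33, 43, 43]
insert(16) -> [16, 33, 43, 43]
insert(43) -> [16, 33, 43, 43, 43]
insert(23) -> [16, 33, 23, 43, 43, 43]
insert(39) -> [16, 33, 23, 43, 43, 43, 39]
extract_min()->16, [23, 33, 39, 43, 43, 43]

Final heap: [23, 33, 39, 43, 43, 43]


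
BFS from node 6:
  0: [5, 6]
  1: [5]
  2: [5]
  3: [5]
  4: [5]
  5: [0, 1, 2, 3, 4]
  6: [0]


Visit 6, enqueue [0]
Visit 0, enqueue [5]
Visit 5, enqueue [1, 2, 3, 4]
Visit 1, enqueue []
Visit 2, enqueue []
Visit 3, enqueue []
Visit 4, enqueue []

BFS order: [6, 0, 5, 1, 2, 3, 4]


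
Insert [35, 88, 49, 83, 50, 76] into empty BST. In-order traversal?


Insert 35: root
Insert 88: R from 35
Insert 49: R from 35 -> L from 88
Insert 83: R from 35 -> L from 88 -> R from 49
Insert 50: R from 35 -> L from 88 -> R from 49 -> L from 83
Insert 76: R from 35 -> L from 88 -> R from 49 -> L from 83 -> R from 50

In-order: [35, 49, 50, 76, 83, 88]


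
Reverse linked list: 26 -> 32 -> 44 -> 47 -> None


Step 1: curr=26, set curr.next=prev(None) | reversed so far: 26
Step 2: curr=32, set curr.next=prev(26) | reversed so far: 32 -> 26
Step 3: curr=44, set curr.next=prev(32) | reversed so far: 44 -> 32 -> 26
Step 4: curr=47, set curr.next=prev(44) | reversed so far: 47 -> 44 -> 32 -> 26

47 -> 44 -> 32 -> 26 -> None


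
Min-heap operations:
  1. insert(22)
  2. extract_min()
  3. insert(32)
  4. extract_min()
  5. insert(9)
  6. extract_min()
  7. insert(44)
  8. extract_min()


insert(22) -> [22]
extract_min()->22, []
insert(32) -> [32]
extract_min()->32, []
insert(9) -> [9]
extract_min()->9, []
insert(44) -> [44]
extract_min()->44, []

Final heap: []


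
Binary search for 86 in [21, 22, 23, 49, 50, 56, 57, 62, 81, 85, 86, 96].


Step 1: lo=0, hi=11, mid=5, val=56
Step 2: lo=6, hi=11, mid=8, val=81
Step 3: lo=9, hi=11, mid=10, val=86

Found at index 10


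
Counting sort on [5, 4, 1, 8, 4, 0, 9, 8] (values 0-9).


Input: [5, 4, 1, 8, 4, 0, 9, 8]
Counts: [1, 1, 0, 0, 2, 1, 0, 0, 2, 1]

Sorted: [0, 1, 4, 4, 5, 8, 8, 9]


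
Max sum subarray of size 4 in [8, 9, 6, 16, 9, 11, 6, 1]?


[0:4]: 39
[1:5]: 40
[2:6]: 42
[3:7]: 42
[4:8]: 27

Max: 42 at [2:6]


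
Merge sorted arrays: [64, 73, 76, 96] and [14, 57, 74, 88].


Take 14 from B
Take 57 from B
Take 64 from A
Take 73 from A
Take 74 from B
Take 76 from A
Take 88 from B

Merged: [14, 57, 64, 73, 74, 76, 88, 96]


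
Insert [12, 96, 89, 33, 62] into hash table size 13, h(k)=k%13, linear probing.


Insert 12: h=12 -> slot 12
Insert 96: h=5 -> slot 5
Insert 89: h=11 -> slot 11
Insert 33: h=7 -> slot 7
Insert 62: h=10 -> slot 10

Table: [None, None, None, None, None, 96, None, 33, None, None, 62, 89, 12]


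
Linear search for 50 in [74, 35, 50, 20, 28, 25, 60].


i=0: 74!=50
i=1: 35!=50
i=2: 50==50 found!

Found at 2, 3 comps


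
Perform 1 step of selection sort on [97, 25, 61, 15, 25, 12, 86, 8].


Initial: [97, 25, 61, 15, 25, 12, 86, 8]
Step 1: min=8 at 7
  Swap: [8, 25, 61, 15, 25, 12, 86, 97]

After 1 step: [8, 25, 61, 15, 25, 12, 86, 97]


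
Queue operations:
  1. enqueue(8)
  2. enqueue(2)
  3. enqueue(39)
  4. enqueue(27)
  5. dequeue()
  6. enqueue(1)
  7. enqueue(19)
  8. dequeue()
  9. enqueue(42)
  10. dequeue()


enqueue(8) -> [8]
enqueue(2) -> [8, 2]
enqueue(39) -> [8, 2, 39]
enqueue(27) -> [8, 2, 39, 27]
dequeue()->8, [2, 39, 27]
enqueue(1) -> [2, 39, 27, 1]
enqueue(19) -> [2, 39, 27, 1, 19]
dequeue()->2, [39, 27, 1, 19]
enqueue(42) -> [39, 27, 1, 19, 42]
dequeue()->39, [27, 1, 19, 42]

Final queue: [27, 1, 19, 42]


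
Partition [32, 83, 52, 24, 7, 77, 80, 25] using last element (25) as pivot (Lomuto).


Pivot: 25
  24 <= 25: swap -> [24, 83, 52, 32, 7, 77, 80, 25]
  7 <= 25: swap -> [24, 7, 52, 32, 83, 77, 80, 25]
Place pivot at 2: [24, 7, 25, 32, 83, 77, 80, 52]

Partitioned: [24, 7, 25, 32, 83, 77, 80, 52]


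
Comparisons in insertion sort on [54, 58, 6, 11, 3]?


Algorithm: insertion sort
Input: [54, 58, 6, 11, 3]
Sorted: [3, 6, 11, 54, 58]

10


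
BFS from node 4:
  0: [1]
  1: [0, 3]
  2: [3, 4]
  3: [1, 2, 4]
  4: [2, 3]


Visit 4, enqueue [2, 3]
Visit 2, enqueue []
Visit 3, enqueue [1]
Visit 1, enqueue [0]
Visit 0, enqueue []

BFS order: [4, 2, 3, 1, 0]


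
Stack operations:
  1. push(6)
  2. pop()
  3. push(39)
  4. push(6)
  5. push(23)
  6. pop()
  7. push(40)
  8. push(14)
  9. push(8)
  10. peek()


push(6) -> [6]
pop()->6, []
push(39) -> [39]
push(6) -> [39, 6]
push(23) -> [39, 6, 23]
pop()->23, [39, 6]
push(40) -> [39, 6, 40]
push(14) -> [39, 6, 40, 14]
push(8) -> [39, 6, 40, 14, 8]
peek()->8

Final stack: [39, 6, 40, 14, 8]


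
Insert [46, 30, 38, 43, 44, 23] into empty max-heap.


Insert 46: [46]
Insert 30: [46, 30]
Insert 38: [46, 30, 38]
Insert 43: [46, 43, 38, 30]
Insert 44: [46, 44, 38, 30, 43]
Insert 23: [46, 44, 38, 30, 43, 23]

Final heap: [46, 44, 38, 30, 43, 23]


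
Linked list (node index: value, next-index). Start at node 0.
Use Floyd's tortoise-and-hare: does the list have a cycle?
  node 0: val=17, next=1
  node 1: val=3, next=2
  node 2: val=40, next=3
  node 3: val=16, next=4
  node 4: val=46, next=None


Floyd's tortoise (slow, +1) and hare (fast, +2):
  init: slow=0, fast=0
  step 1: slow=1, fast=2
  step 2: slow=2, fast=4
  step 3: fast -> None, no cycle

Cycle: no


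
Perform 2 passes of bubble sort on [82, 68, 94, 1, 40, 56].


Initial: [82, 68, 94, 1, 40, 56]
Pass 1: [68, 82, 1, 40, 56, 94] (4 swaps)
Pass 2: [68, 1, 40, 56, 82, 94] (3 swaps)

After 2 passes: [68, 1, 40, 56, 82, 94]


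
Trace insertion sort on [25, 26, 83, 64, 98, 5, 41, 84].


Initial: [25, 26, 83, 64, 98, 5, 41, 84]
Insert 26: [25, 26, 83, 64, 98, 5, 41, 84]
Insert 83: [25, 26, 83, 64, 98, 5, 41, 84]
Insert 64: [25, 26, 64, 83, 98, 5, 41, 84]
Insert 98: [25, 26, 64, 83, 98, 5, 41, 84]
Insert 5: [5, 25, 26, 64, 83, 98, 41, 84]
Insert 41: [5, 25, 26, 41, 64, 83, 98, 84]
Insert 84: [5, 25, 26, 41, 64, 83, 84, 98]

Sorted: [5, 25, 26, 41, 64, 83, 84, 98]


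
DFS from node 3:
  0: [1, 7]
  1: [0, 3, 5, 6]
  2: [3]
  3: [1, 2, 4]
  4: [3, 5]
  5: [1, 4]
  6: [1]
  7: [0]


Visit 3, push [4, 2, 1]
Visit 1, push [6, 5, 0]
Visit 0, push [7]
Visit 7, push []
Visit 5, push [4]
Visit 4, push []
Visit 6, push []
Visit 2, push []

DFS order: [3, 1, 0, 7, 5, 4, 6, 2]


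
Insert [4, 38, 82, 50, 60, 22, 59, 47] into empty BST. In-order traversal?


Insert 4: root
Insert 38: R from 4
Insert 82: R from 4 -> R from 38
Insert 50: R from 4 -> R from 38 -> L from 82
Insert 60: R from 4 -> R from 38 -> L from 82 -> R from 50
Insert 22: R from 4 -> L from 38
Insert 59: R from 4 -> R from 38 -> L from 82 -> R from 50 -> L from 60
Insert 47: R from 4 -> R from 38 -> L from 82 -> L from 50

In-order: [4, 22, 38, 47, 50, 59, 60, 82]


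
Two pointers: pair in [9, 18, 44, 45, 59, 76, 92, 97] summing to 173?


lo=0(9)+hi=7(97)=106
lo=1(18)+hi=7(97)=115
lo=2(44)+hi=7(97)=141
lo=3(45)+hi=7(97)=142
lo=4(59)+hi=7(97)=156
lo=5(76)+hi=7(97)=173

Yes: 76+97=173


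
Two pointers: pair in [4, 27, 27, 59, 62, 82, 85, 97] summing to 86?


lo=0(4)+hi=7(97)=101
lo=0(4)+hi=6(85)=89
lo=0(4)+hi=5(82)=86

Yes: 4+82=86


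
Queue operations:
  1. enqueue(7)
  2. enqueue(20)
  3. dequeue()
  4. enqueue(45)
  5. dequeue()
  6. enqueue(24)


enqueue(7) -> [7]
enqueue(20) -> [7, 20]
dequeue()->7, [20]
enqueue(45) -> [20, 45]
dequeue()->20, [45]
enqueue(24) -> [45, 24]

Final queue: [45, 24]


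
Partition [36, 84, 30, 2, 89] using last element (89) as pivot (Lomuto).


Pivot: 89
  36 <= 89: advance i (no swap)
  84 <= 89: advance i (no swap)
  30 <= 89: advance i (no swap)
  2 <= 89: advance i (no swap)
Place pivot at 4: [36, 84, 30, 2, 89]

Partitioned: [36, 84, 30, 2, 89]


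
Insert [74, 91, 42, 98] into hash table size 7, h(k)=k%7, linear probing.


Insert 74: h=4 -> slot 4
Insert 91: h=0 -> slot 0
Insert 42: h=0, 1 probes -> slot 1
Insert 98: h=0, 2 probes -> slot 2

Table: [91, 42, 98, None, 74, None, None]


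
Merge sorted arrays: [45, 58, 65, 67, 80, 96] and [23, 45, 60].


Take 23 from B
Take 45 from A
Take 45 from B
Take 58 from A
Take 60 from B

Merged: [23, 45, 45, 58, 60, 65, 67, 80, 96]


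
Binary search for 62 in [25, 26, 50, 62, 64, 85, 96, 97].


Step 1: lo=0, hi=7, mid=3, val=62

Found at index 3


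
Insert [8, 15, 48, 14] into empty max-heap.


Insert 8: [8]
Insert 15: [15, 8]
Insert 48: [48, 8, 15]
Insert 14: [48, 14, 15, 8]

Final heap: [48, 14, 15, 8]


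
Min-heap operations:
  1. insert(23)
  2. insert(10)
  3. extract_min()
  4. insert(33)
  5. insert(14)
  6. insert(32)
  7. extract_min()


insert(23) -> [23]
insert(10) -> [10, 23]
extract_min()->10, [23]
insert(33) -> [23, 33]
insert(14) -> [14, 33, 23]
insert(32) -> [14, 32, 23, 33]
extract_min()->14, [23, 32, 33]

Final heap: [23, 32, 33]


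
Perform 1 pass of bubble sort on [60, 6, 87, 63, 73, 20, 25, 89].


Initial: [60, 6, 87, 63, 73, 20, 25, 89]
Pass 1: [6, 60, 63, 73, 20, 25, 87, 89] (5 swaps)

After 1 pass: [6, 60, 63, 73, 20, 25, 87, 89]


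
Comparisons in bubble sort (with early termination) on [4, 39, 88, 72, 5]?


Algorithm: bubble sort (with early termination)
Input: [4, 39, 88, 72, 5]
Sorted: [4, 5, 39, 72, 88]

10


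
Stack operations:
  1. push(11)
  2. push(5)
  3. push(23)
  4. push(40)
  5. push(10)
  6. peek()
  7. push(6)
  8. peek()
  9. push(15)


push(11) -> [11]
push(5) -> [11, 5]
push(23) -> [11, 5, 23]
push(40) -> [11, 5, 23, 40]
push(10) -> [11, 5, 23, 40, 10]
peek()->10
push(6) -> [11, 5, 23, 40, 10, 6]
peek()->6
push(15) -> [11, 5, 23, 40, 10, 6, 15]

Final stack: [11, 5, 23, 40, 10, 6, 15]


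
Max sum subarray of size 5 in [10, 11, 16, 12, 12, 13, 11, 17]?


[0:5]: 61
[1:6]: 64
[2:7]: 64
[3:8]: 65

Max: 65 at [3:8]


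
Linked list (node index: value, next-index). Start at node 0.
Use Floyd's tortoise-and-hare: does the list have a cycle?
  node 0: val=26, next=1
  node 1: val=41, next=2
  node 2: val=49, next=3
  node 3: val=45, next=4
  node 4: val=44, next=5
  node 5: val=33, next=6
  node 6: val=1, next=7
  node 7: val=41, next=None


Floyd's tortoise (slow, +1) and hare (fast, +2):
  init: slow=0, fast=0
  step 1: slow=1, fast=2
  step 2: slow=2, fast=4
  step 3: slow=3, fast=6
  step 4: fast 6->7->None, no cycle

Cycle: no


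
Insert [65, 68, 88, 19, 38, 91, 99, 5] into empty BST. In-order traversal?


Insert 65: root
Insert 68: R from 65
Insert 88: R from 65 -> R from 68
Insert 19: L from 65
Insert 38: L from 65 -> R from 19
Insert 91: R from 65 -> R from 68 -> R from 88
Insert 99: R from 65 -> R from 68 -> R from 88 -> R from 91
Insert 5: L from 65 -> L from 19

In-order: [5, 19, 38, 65, 68, 88, 91, 99]


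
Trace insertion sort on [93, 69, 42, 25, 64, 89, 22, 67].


Initial: [93, 69, 42, 25, 64, 89, 22, 67]
Insert 69: [69, 93, 42, 25, 64, 89, 22, 67]
Insert 42: [42, 69, 93, 25, 64, 89, 22, 67]
Insert 25: [25, 42, 69, 93, 64, 89, 22, 67]
Insert 64: [25, 42, 64, 69, 93, 89, 22, 67]
Insert 89: [25, 42, 64, 69, 89, 93, 22, 67]
Insert 22: [22, 25, 42, 64, 69, 89, 93, 67]
Insert 67: [22, 25, 42, 64, 67, 69, 89, 93]

Sorted: [22, 25, 42, 64, 67, 69, 89, 93]


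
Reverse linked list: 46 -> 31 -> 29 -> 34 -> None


Step 1: curr=46, set curr.next=prev(None) | reversed so far: 46
Step 2: curr=31, set curr.next=prev(46) | reversed so far: 31 -> 46
Step 3: curr=29, set curr.next=prev(31) | reversed so far: 29 -> 31 -> 46
Step 4: curr=34, set curr.next=prev(29) | reversed so far: 34 -> 29 -> 31 -> 46

34 -> 29 -> 31 -> 46 -> None


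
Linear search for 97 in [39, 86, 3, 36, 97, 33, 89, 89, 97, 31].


i=0: 39!=97
i=1: 86!=97
i=2: 3!=97
i=3: 36!=97
i=4: 97==97 found!

Found at 4, 5 comps


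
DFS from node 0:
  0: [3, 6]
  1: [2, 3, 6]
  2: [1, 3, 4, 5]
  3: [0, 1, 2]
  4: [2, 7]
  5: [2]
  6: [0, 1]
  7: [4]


Visit 0, push [6, 3]
Visit 3, push [2, 1]
Visit 1, push [6, 2]
Visit 2, push [5, 4]
Visit 4, push [7]
Visit 7, push []
Visit 5, push []
Visit 6, push []

DFS order: [0, 3, 1, 2, 4, 7, 5, 6]


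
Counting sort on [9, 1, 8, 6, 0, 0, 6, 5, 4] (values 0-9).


Input: [9, 1, 8, 6, 0, 0, 6, 5, 4]
Counts: [2, 1, 0, 0, 1, 1, 2, 0, 1, 1]

Sorted: [0, 0, 1, 4, 5, 6, 6, 8, 9]


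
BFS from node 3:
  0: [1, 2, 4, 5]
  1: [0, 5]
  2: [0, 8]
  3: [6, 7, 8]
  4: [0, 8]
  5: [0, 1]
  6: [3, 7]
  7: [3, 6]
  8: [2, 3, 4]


Visit 3, enqueue [6, 7, 8]
Visit 6, enqueue []
Visit 7, enqueue []
Visit 8, enqueue [2, 4]
Visit 2, enqueue [0]
Visit 4, enqueue []
Visit 0, enqueue [1, 5]
Visit 1, enqueue []
Visit 5, enqueue []

BFS order: [3, 6, 7, 8, 2, 4, 0, 1, 5]


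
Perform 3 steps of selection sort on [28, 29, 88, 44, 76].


Initial: [28, 29, 88, 44, 76]
Step 1: min=28 at 0
  Swap: [28, 29, 88, 44, 76]
Step 2: min=29 at 1
  Swap: [28, 29, 88, 44, 76]
Step 3: min=44 at 3
  Swap: [28, 29, 44, 88, 76]

After 3 steps: [28, 29, 44, 88, 76]


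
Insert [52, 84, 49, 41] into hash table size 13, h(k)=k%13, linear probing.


Insert 52: h=0 -> slot 0
Insert 84: h=6 -> slot 6
Insert 49: h=10 -> slot 10
Insert 41: h=2 -> slot 2

Table: [52, None, 41, None, None, None, 84, None, None, None, 49, None, None]


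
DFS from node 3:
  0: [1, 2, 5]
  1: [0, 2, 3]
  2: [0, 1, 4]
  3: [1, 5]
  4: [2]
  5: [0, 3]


Visit 3, push [5, 1]
Visit 1, push [2, 0]
Visit 0, push [5, 2]
Visit 2, push [4]
Visit 4, push []
Visit 5, push []

DFS order: [3, 1, 0, 2, 4, 5]


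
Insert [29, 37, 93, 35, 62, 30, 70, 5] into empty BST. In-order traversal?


Insert 29: root
Insert 37: R from 29
Insert 93: R from 29 -> R from 37
Insert 35: R from 29 -> L from 37
Insert 62: R from 29 -> R from 37 -> L from 93
Insert 30: R from 29 -> L from 37 -> L from 35
Insert 70: R from 29 -> R from 37 -> L from 93 -> R from 62
Insert 5: L from 29

In-order: [5, 29, 30, 35, 37, 62, 70, 93]


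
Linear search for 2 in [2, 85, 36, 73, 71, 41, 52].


i=0: 2==2 found!

Found at 0, 1 comps


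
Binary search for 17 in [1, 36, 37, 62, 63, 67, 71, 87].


Step 1: lo=0, hi=7, mid=3, val=62
Step 2: lo=0, hi=2, mid=1, val=36
Step 3: lo=0, hi=0, mid=0, val=1

Not found


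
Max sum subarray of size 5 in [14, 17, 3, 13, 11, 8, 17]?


[0:5]: 58
[1:6]: 52
[2:7]: 52

Max: 58 at [0:5]


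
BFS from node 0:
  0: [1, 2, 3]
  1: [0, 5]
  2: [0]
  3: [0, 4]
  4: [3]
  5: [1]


Visit 0, enqueue [1, 2, 3]
Visit 1, enqueue [5]
Visit 2, enqueue []
Visit 3, enqueue [4]
Visit 5, enqueue []
Visit 4, enqueue []

BFS order: [0, 1, 2, 3, 5, 4]


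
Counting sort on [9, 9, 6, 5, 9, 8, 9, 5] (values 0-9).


Input: [9, 9, 6, 5, 9, 8, 9, 5]
Counts: [0, 0, 0, 0, 0, 2, 1, 0, 1, 4]

Sorted: [5, 5, 6, 8, 9, 9, 9, 9]


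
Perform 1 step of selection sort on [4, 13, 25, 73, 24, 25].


Initial: [4, 13, 25, 73, 24, 25]
Step 1: min=4 at 0
  Swap: [4, 13, 25, 73, 24, 25]

After 1 step: [4, 13, 25, 73, 24, 25]


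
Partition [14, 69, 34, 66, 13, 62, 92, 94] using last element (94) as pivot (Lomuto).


Pivot: 94
  14 <= 94: advance i (no swap)
  69 <= 94: advance i (no swap)
  34 <= 94: advance i (no swap)
  66 <= 94: advance i (no swap)
  13 <= 94: advance i (no swap)
  62 <= 94: advance i (no swap)
  92 <= 94: advance i (no swap)
Place pivot at 7: [14, 69, 34, 66, 13, 62, 92, 94]

Partitioned: [14, 69, 34, 66, 13, 62, 92, 94]


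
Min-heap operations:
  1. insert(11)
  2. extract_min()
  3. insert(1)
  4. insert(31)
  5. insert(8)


insert(11) -> [11]
extract_min()->11, []
insert(1) -> [1]
insert(31) -> [1, 31]
insert(8) -> [1, 31, 8]

Final heap: [1, 31, 8]


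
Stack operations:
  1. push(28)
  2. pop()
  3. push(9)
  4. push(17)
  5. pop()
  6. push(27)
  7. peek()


push(28) -> [28]
pop()->28, []
push(9) -> [9]
push(17) -> [9, 17]
pop()->17, [9]
push(27) -> [9, 27]
peek()->27

Final stack: [9, 27]


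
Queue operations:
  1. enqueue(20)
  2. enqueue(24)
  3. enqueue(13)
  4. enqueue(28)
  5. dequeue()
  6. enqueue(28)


enqueue(20) -> [20]
enqueue(24) -> [20, 24]
enqueue(13) -> [20, 24, 13]
enqueue(28) -> [20, 24, 13, 28]
dequeue()->20, [24, 13, 28]
enqueue(28) -> [24, 13, 28, 28]

Final queue: [24, 13, 28, 28]


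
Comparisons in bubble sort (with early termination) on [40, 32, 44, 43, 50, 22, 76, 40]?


Algorithm: bubble sort (with early termination)
Input: [40, 32, 44, 43, 50, 22, 76, 40]
Sorted: [22, 32, 40, 40, 43, 44, 50, 76]

27


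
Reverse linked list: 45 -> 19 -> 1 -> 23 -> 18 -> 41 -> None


Step 1: curr=45, set curr.next=prev(None) | reversed so far: 45
Step 2: curr=19, set curr.next=prev(45) | reversed so far: 19 -> 45
Step 3: curr=1, set curr.next=prev(19) | reversed so far: 1 -> 19 -> 45
Step 4: curr=23, set curr.next=prev(1) | reversed so far: 23 -> 1 -> 19 -> 45
Step 5: curr=18, set curr.next=prev(23) | reversed so far: 18 -> 23 -> 1 -> 19 -> 45
Step 6: curr=41, set curr.next=prev(18) | reversed so far: 41 -> 18 -> 23 -> 1 -> 19 -> 45

41 -> 18 -> 23 -> 1 -> 19 -> 45 -> None


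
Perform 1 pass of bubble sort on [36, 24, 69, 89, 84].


Initial: [36, 24, 69, 89, 84]
Pass 1: [24, 36, 69, 84, 89] (2 swaps)

After 1 pass: [24, 36, 69, 84, 89]


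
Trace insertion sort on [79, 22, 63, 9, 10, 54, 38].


Initial: [79, 22, 63, 9, 10, 54, 38]
Insert 22: [22, 79, 63, 9, 10, 54, 38]
Insert 63: [22, 63, 79, 9, 10, 54, 38]
Insert 9: [9, 22, 63, 79, 10, 54, 38]
Insert 10: [9, 10, 22, 63, 79, 54, 38]
Insert 54: [9, 10, 22, 54, 63, 79, 38]
Insert 38: [9, 10, 22, 38, 54, 63, 79]

Sorted: [9, 10, 22, 38, 54, 63, 79]


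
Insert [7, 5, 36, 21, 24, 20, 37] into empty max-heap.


Insert 7: [7]
Insert 5: [7, 5]
Insert 36: [36, 5, 7]
Insert 21: [36, 21, 7, 5]
Insert 24: [36, 24, 7, 5, 21]
Insert 20: [36, 24, 20, 5, 21, 7]
Insert 37: [37, 24, 36, 5, 21, 7, 20]

Final heap: [37, 24, 36, 5, 21, 7, 20]


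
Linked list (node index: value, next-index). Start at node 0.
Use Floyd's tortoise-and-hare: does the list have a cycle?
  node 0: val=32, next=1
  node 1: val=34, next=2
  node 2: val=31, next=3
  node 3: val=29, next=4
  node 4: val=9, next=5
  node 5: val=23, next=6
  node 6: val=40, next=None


Floyd's tortoise (slow, +1) and hare (fast, +2):
  init: slow=0, fast=0
  step 1: slow=1, fast=2
  step 2: slow=2, fast=4
  step 3: slow=3, fast=6
  step 4: fast -> None, no cycle

Cycle: no


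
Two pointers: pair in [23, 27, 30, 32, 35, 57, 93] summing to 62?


lo=0(23)+hi=6(93)=116
lo=0(23)+hi=5(57)=80
lo=0(23)+hi=4(35)=58
lo=1(27)+hi=4(35)=62

Yes: 27+35=62


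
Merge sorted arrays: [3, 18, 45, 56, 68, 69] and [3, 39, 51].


Take 3 from A
Take 3 from B
Take 18 from A
Take 39 from B
Take 45 from A
Take 51 from B

Merged: [3, 3, 18, 39, 45, 51, 56, 68, 69]


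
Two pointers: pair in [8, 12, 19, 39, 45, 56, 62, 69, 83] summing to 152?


lo=0(8)+hi=8(83)=91
lo=1(12)+hi=8(83)=95
lo=2(19)+hi=8(83)=102
lo=3(39)+hi=8(83)=122
lo=4(45)+hi=8(83)=128
lo=5(56)+hi=8(83)=139
lo=6(62)+hi=8(83)=145
lo=7(69)+hi=8(83)=152

Yes: 69+83=152


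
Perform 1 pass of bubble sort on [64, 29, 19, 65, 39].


Initial: [64, 29, 19, 65, 39]
Pass 1: [29, 19, 64, 39, 65] (3 swaps)

After 1 pass: [29, 19, 64, 39, 65]


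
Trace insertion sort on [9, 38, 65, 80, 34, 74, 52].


Initial: [9, 38, 65, 80, 34, 74, 52]
Insert 38: [9, 38, 65, 80, 34, 74, 52]
Insert 65: [9, 38, 65, 80, 34, 74, 52]
Insert 80: [9, 38, 65, 80, 34, 74, 52]
Insert 34: [9, 34, 38, 65, 80, 74, 52]
Insert 74: [9, 34, 38, 65, 74, 80, 52]
Insert 52: [9, 34, 38, 52, 65, 74, 80]

Sorted: [9, 34, 38, 52, 65, 74, 80]


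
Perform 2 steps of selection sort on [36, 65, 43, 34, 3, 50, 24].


Initial: [36, 65, 43, 34, 3, 50, 24]
Step 1: min=3 at 4
  Swap: [3, 65, 43, 34, 36, 50, 24]
Step 2: min=24 at 6
  Swap: [3, 24, 43, 34, 36, 50, 65]

After 2 steps: [3, 24, 43, 34, 36, 50, 65]


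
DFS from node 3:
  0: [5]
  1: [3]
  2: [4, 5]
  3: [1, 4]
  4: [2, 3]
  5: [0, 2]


Visit 3, push [4, 1]
Visit 1, push []
Visit 4, push [2]
Visit 2, push [5]
Visit 5, push [0]
Visit 0, push []

DFS order: [3, 1, 4, 2, 5, 0]


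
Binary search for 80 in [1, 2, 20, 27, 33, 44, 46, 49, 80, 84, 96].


Step 1: lo=0, hi=10, mid=5, val=44
Step 2: lo=6, hi=10, mid=8, val=80

Found at index 8


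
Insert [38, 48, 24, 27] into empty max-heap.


Insert 38: [38]
Insert 48: [48, 38]
Insert 24: [48, 38, 24]
Insert 27: [48, 38, 24, 27]

Final heap: [48, 38, 24, 27]


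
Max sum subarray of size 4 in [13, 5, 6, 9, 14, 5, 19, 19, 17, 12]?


[0:4]: 33
[1:5]: 34
[2:6]: 34
[3:7]: 47
[4:8]: 57
[5:9]: 60
[6:10]: 67

Max: 67 at [6:10]


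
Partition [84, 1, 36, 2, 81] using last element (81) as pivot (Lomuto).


Pivot: 81
  1 <= 81: swap -> [1, 84, 36, 2, 81]
  36 <= 81: swap -> [1, 36, 84, 2, 81]
  2 <= 81: swap -> [1, 36, 2, 84, 81]
Place pivot at 3: [1, 36, 2, 81, 84]

Partitioned: [1, 36, 2, 81, 84]


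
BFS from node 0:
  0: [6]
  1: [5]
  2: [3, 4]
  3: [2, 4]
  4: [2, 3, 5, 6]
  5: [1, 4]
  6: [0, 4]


Visit 0, enqueue [6]
Visit 6, enqueue [4]
Visit 4, enqueue [2, 3, 5]
Visit 2, enqueue []
Visit 3, enqueue []
Visit 5, enqueue [1]
Visit 1, enqueue []

BFS order: [0, 6, 4, 2, 3, 5, 1]


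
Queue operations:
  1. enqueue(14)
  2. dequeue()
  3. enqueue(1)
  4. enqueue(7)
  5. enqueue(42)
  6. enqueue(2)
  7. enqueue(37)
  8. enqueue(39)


enqueue(14) -> [14]
dequeue()->14, []
enqueue(1) -> [1]
enqueue(7) -> [1, 7]
enqueue(42) -> [1, 7, 42]
enqueue(2) -> [1, 7, 42, 2]
enqueue(37) -> [1, 7, 42, 2, 37]
enqueue(39) -> [1, 7, 42, 2, 37, 39]

Final queue: [1, 7, 42, 2, 37, 39]


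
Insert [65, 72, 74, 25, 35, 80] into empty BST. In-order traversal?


Insert 65: root
Insert 72: R from 65
Insert 74: R from 65 -> R from 72
Insert 25: L from 65
Insert 35: L from 65 -> R from 25
Insert 80: R from 65 -> R from 72 -> R from 74

In-order: [25, 35, 65, 72, 74, 80]


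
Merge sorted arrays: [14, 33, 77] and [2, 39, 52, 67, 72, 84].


Take 2 from B
Take 14 from A
Take 33 from A
Take 39 from B
Take 52 from B
Take 67 from B
Take 72 from B
Take 77 from A

Merged: [2, 14, 33, 39, 52, 67, 72, 77, 84]


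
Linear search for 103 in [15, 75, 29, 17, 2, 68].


i=0: 15!=103
i=1: 75!=103
i=2: 29!=103
i=3: 17!=103
i=4: 2!=103
i=5: 68!=103

Not found, 6 comps


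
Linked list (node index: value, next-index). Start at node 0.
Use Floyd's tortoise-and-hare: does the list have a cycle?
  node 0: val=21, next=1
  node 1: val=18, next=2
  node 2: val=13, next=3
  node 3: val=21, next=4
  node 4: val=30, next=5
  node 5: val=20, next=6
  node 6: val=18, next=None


Floyd's tortoise (slow, +1) and hare (fast, +2):
  init: slow=0, fast=0
  step 1: slow=1, fast=2
  step 2: slow=2, fast=4
  step 3: slow=3, fast=6
  step 4: fast -> None, no cycle

Cycle: no


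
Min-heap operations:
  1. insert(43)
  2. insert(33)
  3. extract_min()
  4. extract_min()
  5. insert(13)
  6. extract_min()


insert(43) -> [43]
insert(33) -> [33, 43]
extract_min()->33, [43]
extract_min()->43, []
insert(13) -> [13]
extract_min()->13, []

Final heap: []


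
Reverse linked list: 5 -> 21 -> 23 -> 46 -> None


Step 1: curr=5, set curr.next=prev(None) | reversed so far: 5
Step 2: curr=21, set curr.next=prev(5) | reversed so far: 21 -> 5
Step 3: curr=23, set curr.next=prev(21) | reversed so far: 23 -> 21 -> 5
Step 4: curr=46, set curr.next=prev(23) | reversed so far: 46 -> 23 -> 21 -> 5

46 -> 23 -> 21 -> 5 -> None


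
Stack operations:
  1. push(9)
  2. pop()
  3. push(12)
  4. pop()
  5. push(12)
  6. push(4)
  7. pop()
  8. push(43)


push(9) -> [9]
pop()->9, []
push(12) -> [12]
pop()->12, []
push(12) -> [12]
push(4) -> [12, 4]
pop()->4, [12]
push(43) -> [12, 43]

Final stack: [12, 43]


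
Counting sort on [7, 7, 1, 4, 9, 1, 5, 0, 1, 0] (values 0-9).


Input: [7, 7, 1, 4, 9, 1, 5, 0, 1, 0]
Counts: [2, 3, 0, 0, 1, 1, 0, 2, 0, 1]

Sorted: [0, 0, 1, 1, 1, 4, 5, 7, 7, 9]


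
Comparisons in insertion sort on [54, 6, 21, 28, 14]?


Algorithm: insertion sort
Input: [54, 6, 21, 28, 14]
Sorted: [6, 14, 21, 28, 54]

9


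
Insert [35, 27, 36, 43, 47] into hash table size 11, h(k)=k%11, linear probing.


Insert 35: h=2 -> slot 2
Insert 27: h=5 -> slot 5
Insert 36: h=3 -> slot 3
Insert 43: h=10 -> slot 10
Insert 47: h=3, 1 probes -> slot 4

Table: [None, None, 35, 36, 47, 27, None, None, None, None, 43]


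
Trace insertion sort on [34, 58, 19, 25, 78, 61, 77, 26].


Initial: [34, 58, 19, 25, 78, 61, 77, 26]
Insert 58: [34, 58, 19, 25, 78, 61, 77, 26]
Insert 19: [19, 34, 58, 25, 78, 61, 77, 26]
Insert 25: [19, 25, 34, 58, 78, 61, 77, 26]
Insert 78: [19, 25, 34, 58, 78, 61, 77, 26]
Insert 61: [19, 25, 34, 58, 61, 78, 77, 26]
Insert 77: [19, 25, 34, 58, 61, 77, 78, 26]
Insert 26: [19, 25, 26, 34, 58, 61, 77, 78]

Sorted: [19, 25, 26, 34, 58, 61, 77, 78]


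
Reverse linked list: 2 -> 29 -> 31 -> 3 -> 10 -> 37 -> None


Step 1: curr=2, set curr.next=prev(None) | reversed so far: 2
Step 2: curr=29, set curr.next=prev(2) | reversed so far: 29 -> 2
Step 3: curr=31, set curr.next=prev(29) | reversed so far: 31 -> 29 -> 2
Step 4: curr=3, set curr.next=prev(31) | reversed so far: 3 -> 31 -> 29 -> 2
Step 5: curr=10, set curr.next=prev(3) | reversed so far: 10 -> 3 -> 31 -> 29 -> 2
Step 6: curr=37, set curr.next=prev(10) | reversed so far: 37 -> 10 -> 3 -> 31 -> 29 -> 2

37 -> 10 -> 3 -> 31 -> 29 -> 2 -> None


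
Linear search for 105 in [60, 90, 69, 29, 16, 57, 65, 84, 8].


i=0: 60!=105
i=1: 90!=105
i=2: 69!=105
i=3: 29!=105
i=4: 16!=105
i=5: 57!=105
i=6: 65!=105
i=7: 84!=105
i=8: 8!=105

Not found, 9 comps


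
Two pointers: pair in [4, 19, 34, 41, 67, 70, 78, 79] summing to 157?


lo=0(4)+hi=7(79)=83
lo=1(19)+hi=7(79)=98
lo=2(34)+hi=7(79)=113
lo=3(41)+hi=7(79)=120
lo=4(67)+hi=7(79)=146
lo=5(70)+hi=7(79)=149
lo=6(78)+hi=7(79)=157

Yes: 78+79=157


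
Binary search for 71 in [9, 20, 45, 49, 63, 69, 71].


Step 1: lo=0, hi=6, mid=3, val=49
Step 2: lo=4, hi=6, mid=5, val=69
Step 3: lo=6, hi=6, mid=6, val=71

Found at index 6


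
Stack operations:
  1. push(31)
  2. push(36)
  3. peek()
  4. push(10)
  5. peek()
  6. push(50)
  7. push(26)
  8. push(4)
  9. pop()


push(31) -> [31]
push(36) -> [31, 36]
peek()->36
push(10) -> [31, 36, 10]
peek()->10
push(50) -> [31, 36, 10, 50]
push(26) -> [31, 36, 10, 50, 26]
push(4) -> [31, 36, 10, 50, 26, 4]
pop()->4, [31, 36, 10, 50, 26]

Final stack: [31, 36, 10, 50, 26]


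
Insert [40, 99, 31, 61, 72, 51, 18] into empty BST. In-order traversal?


Insert 40: root
Insert 99: R from 40
Insert 31: L from 40
Insert 61: R from 40 -> L from 99
Insert 72: R from 40 -> L from 99 -> R from 61
Insert 51: R from 40 -> L from 99 -> L from 61
Insert 18: L from 40 -> L from 31

In-order: [18, 31, 40, 51, 61, 72, 99]


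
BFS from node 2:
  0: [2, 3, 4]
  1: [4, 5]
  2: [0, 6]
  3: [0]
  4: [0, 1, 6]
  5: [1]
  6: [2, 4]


Visit 2, enqueue [0, 6]
Visit 0, enqueue [3, 4]
Visit 6, enqueue []
Visit 3, enqueue []
Visit 4, enqueue [1]
Visit 1, enqueue [5]
Visit 5, enqueue []

BFS order: [2, 0, 6, 3, 4, 1, 5]


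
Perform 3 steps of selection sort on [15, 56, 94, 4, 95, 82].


Initial: [15, 56, 94, 4, 95, 82]
Step 1: min=4 at 3
  Swap: [4, 56, 94, 15, 95, 82]
Step 2: min=15 at 3
  Swap: [4, 15, 94, 56, 95, 82]
Step 3: min=56 at 3
  Swap: [4, 15, 56, 94, 95, 82]

After 3 steps: [4, 15, 56, 94, 95, 82]


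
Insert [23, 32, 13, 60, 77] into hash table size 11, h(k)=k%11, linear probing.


Insert 23: h=1 -> slot 1
Insert 32: h=10 -> slot 10
Insert 13: h=2 -> slot 2
Insert 60: h=5 -> slot 5
Insert 77: h=0 -> slot 0

Table: [77, 23, 13, None, None, 60, None, None, None, None, 32]


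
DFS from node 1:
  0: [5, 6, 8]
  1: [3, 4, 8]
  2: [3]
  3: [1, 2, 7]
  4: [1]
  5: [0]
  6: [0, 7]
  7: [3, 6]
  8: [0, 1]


Visit 1, push [8, 4, 3]
Visit 3, push [7, 2]
Visit 2, push []
Visit 7, push [6]
Visit 6, push [0]
Visit 0, push [8, 5]
Visit 5, push []
Visit 8, push []
Visit 4, push []

DFS order: [1, 3, 2, 7, 6, 0, 5, 8, 4]


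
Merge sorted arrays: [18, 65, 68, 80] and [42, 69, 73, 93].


Take 18 from A
Take 42 from B
Take 65 from A
Take 68 from A
Take 69 from B
Take 73 from B
Take 80 from A

Merged: [18, 42, 65, 68, 69, 73, 80, 93]


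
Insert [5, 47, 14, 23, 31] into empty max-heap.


Insert 5: [5]
Insert 47: [47, 5]
Insert 14: [47, 5, 14]
Insert 23: [47, 23, 14, 5]
Insert 31: [47, 31, 14, 5, 23]

Final heap: [47, 31, 14, 5, 23]


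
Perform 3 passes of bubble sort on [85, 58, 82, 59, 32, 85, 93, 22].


Initial: [85, 58, 82, 59, 32, 85, 93, 22]
Pass 1: [58, 82, 59, 32, 85, 85, 22, 93] (5 swaps)
Pass 2: [58, 59, 32, 82, 85, 22, 85, 93] (3 swaps)
Pass 3: [58, 32, 59, 82, 22, 85, 85, 93] (2 swaps)

After 3 passes: [58, 32, 59, 82, 22, 85, 85, 93]


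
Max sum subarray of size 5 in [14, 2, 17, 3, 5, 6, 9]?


[0:5]: 41
[1:6]: 33
[2:7]: 40

Max: 41 at [0:5]


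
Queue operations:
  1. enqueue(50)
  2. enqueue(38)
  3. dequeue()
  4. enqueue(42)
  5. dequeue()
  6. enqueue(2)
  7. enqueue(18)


enqueue(50) -> [50]
enqueue(38) -> [50, 38]
dequeue()->50, [38]
enqueue(42) -> [38, 42]
dequeue()->38, [42]
enqueue(2) -> [42, 2]
enqueue(18) -> [42, 2, 18]

Final queue: [42, 2, 18]


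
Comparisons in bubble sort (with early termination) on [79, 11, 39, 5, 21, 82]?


Algorithm: bubble sort (with early termination)
Input: [79, 11, 39, 5, 21, 82]
Sorted: [5, 11, 21, 39, 79, 82]

14


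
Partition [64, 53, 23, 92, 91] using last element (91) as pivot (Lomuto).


Pivot: 91
  64 <= 91: advance i (no swap)
  53 <= 91: advance i (no swap)
  23 <= 91: advance i (no swap)
Place pivot at 3: [64, 53, 23, 91, 92]

Partitioned: [64, 53, 23, 91, 92]


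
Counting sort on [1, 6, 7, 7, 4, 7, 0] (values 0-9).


Input: [1, 6, 7, 7, 4, 7, 0]
Counts: [1, 1, 0, 0, 1, 0, 1, 3, 0, 0]

Sorted: [0, 1, 4, 6, 7, 7, 7]


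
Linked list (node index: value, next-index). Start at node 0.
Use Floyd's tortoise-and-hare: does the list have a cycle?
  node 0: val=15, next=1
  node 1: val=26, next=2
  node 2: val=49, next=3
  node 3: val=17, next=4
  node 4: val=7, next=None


Floyd's tortoise (slow, +1) and hare (fast, +2):
  init: slow=0, fast=0
  step 1: slow=1, fast=2
  step 2: slow=2, fast=4
  step 3: fast -> None, no cycle

Cycle: no


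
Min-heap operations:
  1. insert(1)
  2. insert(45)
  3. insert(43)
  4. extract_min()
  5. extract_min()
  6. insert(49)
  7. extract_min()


insert(1) -> [1]
insert(45) -> [1, 45]
insert(43) -> [1, 45, 43]
extract_min()->1, [43, 45]
extract_min()->43, [45]
insert(49) -> [45, 49]
extract_min()->45, [49]

Final heap: [49]


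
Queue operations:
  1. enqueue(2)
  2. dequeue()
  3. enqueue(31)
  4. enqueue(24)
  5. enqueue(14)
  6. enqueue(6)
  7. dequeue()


enqueue(2) -> [2]
dequeue()->2, []
enqueue(31) -> [31]
enqueue(24) -> [31, 24]
enqueue(14) -> [31, 24, 14]
enqueue(6) -> [31, 24, 14, 6]
dequeue()->31, [24, 14, 6]

Final queue: [24, 14, 6]


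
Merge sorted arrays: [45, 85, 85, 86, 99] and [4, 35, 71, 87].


Take 4 from B
Take 35 from B
Take 45 from A
Take 71 from B
Take 85 from A
Take 85 from A
Take 86 from A
Take 87 from B

Merged: [4, 35, 45, 71, 85, 85, 86, 87, 99]


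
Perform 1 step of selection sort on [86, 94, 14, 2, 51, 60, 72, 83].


Initial: [86, 94, 14, 2, 51, 60, 72, 83]
Step 1: min=2 at 3
  Swap: [2, 94, 14, 86, 51, 60, 72, 83]

After 1 step: [2, 94, 14, 86, 51, 60, 72, 83]


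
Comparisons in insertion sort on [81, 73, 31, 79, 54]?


Algorithm: insertion sort
Input: [81, 73, 31, 79, 54]
Sorted: [31, 54, 73, 79, 81]

9


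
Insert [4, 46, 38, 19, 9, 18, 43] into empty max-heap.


Insert 4: [4]
Insert 46: [46, 4]
Insert 38: [46, 4, 38]
Insert 19: [46, 19, 38, 4]
Insert 9: [46, 19, 38, 4, 9]
Insert 18: [46, 19, 38, 4, 9, 18]
Insert 43: [46, 19, 43, 4, 9, 18, 38]

Final heap: [46, 19, 43, 4, 9, 18, 38]


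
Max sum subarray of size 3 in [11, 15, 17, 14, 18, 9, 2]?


[0:3]: 43
[1:4]: 46
[2:5]: 49
[3:6]: 41
[4:7]: 29

Max: 49 at [2:5]


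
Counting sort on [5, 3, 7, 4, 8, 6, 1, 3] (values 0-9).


Input: [5, 3, 7, 4, 8, 6, 1, 3]
Counts: [0, 1, 0, 2, 1, 1, 1, 1, 1, 0]

Sorted: [1, 3, 3, 4, 5, 6, 7, 8]


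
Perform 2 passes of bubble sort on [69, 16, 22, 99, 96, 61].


Initial: [69, 16, 22, 99, 96, 61]
Pass 1: [16, 22, 69, 96, 61, 99] (4 swaps)
Pass 2: [16, 22, 69, 61, 96, 99] (1 swaps)

After 2 passes: [16, 22, 69, 61, 96, 99]


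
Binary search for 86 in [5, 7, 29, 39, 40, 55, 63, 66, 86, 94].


Step 1: lo=0, hi=9, mid=4, val=40
Step 2: lo=5, hi=9, mid=7, val=66
Step 3: lo=8, hi=9, mid=8, val=86

Found at index 8


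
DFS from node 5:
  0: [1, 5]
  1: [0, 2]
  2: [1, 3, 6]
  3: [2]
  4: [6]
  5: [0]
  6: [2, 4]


Visit 5, push [0]
Visit 0, push [1]
Visit 1, push [2]
Visit 2, push [6, 3]
Visit 3, push []
Visit 6, push [4]
Visit 4, push []

DFS order: [5, 0, 1, 2, 3, 6, 4]


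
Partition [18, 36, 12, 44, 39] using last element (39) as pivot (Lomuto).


Pivot: 39
  18 <= 39: advance i (no swap)
  36 <= 39: advance i (no swap)
  12 <= 39: advance i (no swap)
Place pivot at 3: [18, 36, 12, 39, 44]

Partitioned: [18, 36, 12, 39, 44]
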